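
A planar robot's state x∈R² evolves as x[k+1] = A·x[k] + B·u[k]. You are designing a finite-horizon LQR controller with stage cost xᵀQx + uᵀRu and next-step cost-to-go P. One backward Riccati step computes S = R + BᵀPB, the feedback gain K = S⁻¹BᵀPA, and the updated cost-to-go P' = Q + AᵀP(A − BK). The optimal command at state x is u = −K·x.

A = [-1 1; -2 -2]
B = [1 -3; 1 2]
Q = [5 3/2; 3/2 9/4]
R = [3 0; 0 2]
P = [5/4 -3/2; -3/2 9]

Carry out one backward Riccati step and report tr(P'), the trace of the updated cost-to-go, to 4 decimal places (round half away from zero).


13.5661

BᵀP = [-0.2500 7.5000; -6.7500 22.5000]
S = R + BᵀPB = [3 0; 0 2] + [7.2500 15.7500; 15.7500 65.2500] = [10.2500 15.7500; 15.7500 67.2500]
BᵀPA = [-14.7500 -15.2500; -38.2500 -51.7500]
K = S⁻¹·BᵀPA = [-0.8827 -0.4771; -0.3620 -0.6578]
A−BK = [-1.2034 -0.4963; -0.3932 -0.2074]
AᵀP(A−BK) = [4.3819 2.5530; 2.5530 1.9343]
P' = Q + AᵀP(A−BK) = [9.3819 4.0530; 4.0530 4.1843]
tr(P') = 13.5661


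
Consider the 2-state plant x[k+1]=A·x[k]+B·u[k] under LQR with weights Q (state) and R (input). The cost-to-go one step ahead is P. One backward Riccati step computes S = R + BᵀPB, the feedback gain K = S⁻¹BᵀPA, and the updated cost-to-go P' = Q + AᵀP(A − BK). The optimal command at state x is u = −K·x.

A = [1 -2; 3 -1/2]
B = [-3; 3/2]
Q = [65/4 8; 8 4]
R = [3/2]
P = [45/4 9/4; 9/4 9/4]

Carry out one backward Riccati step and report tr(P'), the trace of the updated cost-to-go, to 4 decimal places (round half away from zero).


BᵀP = [-30.3750 -3.3750]
S = R + BᵀPB = [3/2] + [86.0625] = [87.5625]
BᵀPA = [-40.5000 62.4375]
K = S⁻¹·BᵀPA = [-0.4625 0.7131]
A−BK = [-0.3876 0.1392; 3.6938 -1.5696]
AᵀP(A−BK) = [26.2677 -11.6210; -11.6210 5.5407]
P' = Q + AᵀP(A−BK) = [42.5177 -3.6210; -3.6210 9.5407]
tr(P') = 52.0584

52.0584


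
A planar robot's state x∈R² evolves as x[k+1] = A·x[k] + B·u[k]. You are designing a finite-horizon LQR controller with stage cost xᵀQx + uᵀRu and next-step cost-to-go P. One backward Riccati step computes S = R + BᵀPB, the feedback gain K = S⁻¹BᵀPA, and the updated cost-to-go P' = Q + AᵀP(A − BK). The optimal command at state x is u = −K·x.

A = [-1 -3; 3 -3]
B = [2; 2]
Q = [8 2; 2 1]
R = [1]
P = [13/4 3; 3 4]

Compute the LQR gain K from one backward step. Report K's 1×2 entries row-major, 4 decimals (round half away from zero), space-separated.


BᵀP = [12.5000 14.0000]
S = R + BᵀPB = [1] + [53.0000] = [54.0000]
BᵀPA = [29.5000 -79.5000]
K = S⁻¹·BᵀPA = [0.5463 -1.4722]
A−BK = [-2.0926 -0.0556; 1.9074 -0.0556]
AᵀP(A−BK) = [5.1343 -0.8194; -0.8194 2.2083]
P' = Q + AᵀP(A−BK) = [13.1343 1.1806; 1.1806 3.2083]
tr(P') = 16.3426

0.5463 -1.4722


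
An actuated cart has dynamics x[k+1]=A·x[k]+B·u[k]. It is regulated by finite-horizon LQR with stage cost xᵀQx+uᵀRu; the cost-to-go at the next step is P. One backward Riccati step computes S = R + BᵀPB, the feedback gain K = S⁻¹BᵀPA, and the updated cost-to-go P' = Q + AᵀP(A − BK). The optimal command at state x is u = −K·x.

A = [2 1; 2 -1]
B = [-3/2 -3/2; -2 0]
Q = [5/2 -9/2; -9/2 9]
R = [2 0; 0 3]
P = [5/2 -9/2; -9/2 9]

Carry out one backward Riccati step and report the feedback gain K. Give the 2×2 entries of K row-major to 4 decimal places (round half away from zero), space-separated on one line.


-0.6912 0.7327 0.0645 -0.5484

BᵀP = [5.2500 -11.2500; -3.7500 6.7500]
S = R + BᵀPB = [2 0; 0 3] + [14.6250 -7.8750; -7.8750 5.6250] = [16.6250 -7.8750; -7.8750 8.6250]
BᵀPA = [-12.0000 16.5000; 6.0000 -10.5000]
K = S⁻¹·BᵀPA = [-0.6912 0.7327; 0.0645 -0.5484]
A−BK = [1.0599 1.2765; 0.6175 0.4654]
AᵀP(A−BK) = [1.3180 -0.9171; -0.9171 2.6521]
P' = Q + AᵀP(A−BK) = [3.8180 -5.4171; -5.4171 11.6521]
tr(P') = 15.4700


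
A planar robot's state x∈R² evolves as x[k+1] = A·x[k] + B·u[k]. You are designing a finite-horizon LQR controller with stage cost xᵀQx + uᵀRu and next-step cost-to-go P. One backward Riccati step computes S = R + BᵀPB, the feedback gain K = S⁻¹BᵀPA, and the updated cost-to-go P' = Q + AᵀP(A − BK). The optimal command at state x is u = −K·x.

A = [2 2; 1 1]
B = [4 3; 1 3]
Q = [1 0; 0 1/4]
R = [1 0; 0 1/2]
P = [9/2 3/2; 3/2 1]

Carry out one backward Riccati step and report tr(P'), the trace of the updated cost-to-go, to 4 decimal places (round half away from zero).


BᵀP = [19.5000 7.0000; 18.0000 7.5000]
S = R + BᵀPB = [1 0; 0 1/2] + [85.0000 79.5000; 79.5000 76.5000] = [86.0000 79.5000; 79.5000 77.0000]
BᵀPA = [46.0000 46.0000; 43.5000 43.5000]
K = S⁻¹·BᵀPA = [0.2775 0.2775; 0.2784 0.2784]
A−BK = [0.0547 0.0547; -0.1127 -0.1127]
AᵀP(A−BK) = [0.1234 0.1234; 0.1234 0.1234]
P' = Q + AᵀP(A−BK) = [1.1234 0.1234; 0.1234 0.3734]
tr(P') = 1.4969

1.4969


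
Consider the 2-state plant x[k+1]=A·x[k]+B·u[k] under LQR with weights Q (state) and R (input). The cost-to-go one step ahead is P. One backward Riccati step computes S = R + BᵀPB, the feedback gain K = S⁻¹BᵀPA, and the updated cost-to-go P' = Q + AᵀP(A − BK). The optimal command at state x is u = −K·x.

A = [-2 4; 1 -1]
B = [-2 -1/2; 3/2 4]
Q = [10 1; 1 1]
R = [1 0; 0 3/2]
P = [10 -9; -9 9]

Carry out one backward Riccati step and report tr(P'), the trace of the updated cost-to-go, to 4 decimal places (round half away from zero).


15.0884

BᵀP = [-33.5000 31.5000; -41.0000 40.5000]
S = R + BᵀPB = [1 0; 0 3/2] + [114.2500 142.7500; 142.7500 182.5000] = [115.2500 142.7500; 142.7500 184.0000]
BᵀPA = [98.5000 -165.5000; 122.5000 -204.5000]
K = S⁻¹·BᵀPA = [0.7691 -1.5205; 0.0691 0.0682]
A−BK = [-0.4273 0.9931; -0.4300 1.0079]
AᵀP(A−BK) = [0.7813 -1.5870; -1.5870 3.3071]
P' = Q + AᵀP(A−BK) = [10.7813 -0.5870; -0.5870 4.3071]
tr(P') = 15.0884


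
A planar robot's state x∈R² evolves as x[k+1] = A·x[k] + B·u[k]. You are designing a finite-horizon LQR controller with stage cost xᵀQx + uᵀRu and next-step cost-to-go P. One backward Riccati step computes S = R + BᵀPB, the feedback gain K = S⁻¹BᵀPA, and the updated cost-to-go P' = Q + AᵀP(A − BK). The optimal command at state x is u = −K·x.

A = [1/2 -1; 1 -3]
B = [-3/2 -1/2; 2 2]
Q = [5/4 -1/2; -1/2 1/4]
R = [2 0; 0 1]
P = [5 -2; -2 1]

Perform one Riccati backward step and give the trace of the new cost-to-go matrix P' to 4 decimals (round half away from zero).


3.0845

BᵀP = [-11.5000 5.0000; -6.5000 3.0000]
S = R + BᵀPB = [2 0; 0 1] + [27.2500 15.7500; 15.7500 9.2500] = [29.2500 15.7500; 15.7500 10.2500]
BᵀPA = [-0.7500 -3.5000; -0.2500 -2.5000]
K = S⁻¹·BᵀPA = [-0.0725 0.0676; 0.0870 -0.3478]
A−BK = [0.4348 -1.0725; 0.9710 -2.4396]
AᵀP(A−BK) = [0.2174 -0.5362; -0.5362 1.3671]
P' = Q + AᵀP(A−BK) = [1.4674 -1.0362; -1.0362 1.6171]
tr(P') = 3.0845


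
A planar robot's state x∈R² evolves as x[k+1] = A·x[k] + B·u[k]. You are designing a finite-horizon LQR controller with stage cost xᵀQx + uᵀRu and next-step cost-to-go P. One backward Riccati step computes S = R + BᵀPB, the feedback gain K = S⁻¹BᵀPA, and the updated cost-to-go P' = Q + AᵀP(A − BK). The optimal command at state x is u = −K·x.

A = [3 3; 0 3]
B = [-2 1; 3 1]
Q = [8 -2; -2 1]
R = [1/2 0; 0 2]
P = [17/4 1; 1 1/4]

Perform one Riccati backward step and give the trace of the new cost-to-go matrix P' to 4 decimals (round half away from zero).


BᵀP = [-5.5000 -1.2500; 5.2500 1.2500]
S = R + BᵀPB = [1/2 0; 0 2] + [7.2500 -6.7500; -6.7500 6.5000] = [7.7500 -6.7500; -6.7500 8.5000]
BᵀPA = [-16.5000 -20.2500; 15.7500 19.5000]
K = S⁻¹·BᵀPA = [-1.6708 -1.9938; 0.5262 0.7108]
A−BK = [-0.8677 -1.6985; 4.4862 8.2708]
AᵀP(A−BK) = [2.3954 3.1569; 3.1569 4.2646]
P' = Q + AᵀP(A−BK) = [10.3954 1.1569; 1.1569 5.2646]
tr(P') = 15.6600

15.6600


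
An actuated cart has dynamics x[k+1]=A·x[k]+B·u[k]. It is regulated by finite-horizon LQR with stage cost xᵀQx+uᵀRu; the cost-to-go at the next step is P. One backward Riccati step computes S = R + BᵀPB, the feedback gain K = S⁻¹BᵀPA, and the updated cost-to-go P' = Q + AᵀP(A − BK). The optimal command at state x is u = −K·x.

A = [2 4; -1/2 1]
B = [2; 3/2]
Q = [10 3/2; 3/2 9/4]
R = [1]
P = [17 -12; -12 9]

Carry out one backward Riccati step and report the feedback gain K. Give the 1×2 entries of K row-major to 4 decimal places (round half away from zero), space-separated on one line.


2.1594 3.1014

BᵀP = [16.0000 -10.5000]
S = R + BᵀPB = [1] + [16.2500] = [17.2500]
BᵀPA = [37.2500 53.5000]
K = S⁻¹·BᵀPA = [2.1594 3.1014]
A−BK = [-2.3188 -2.2029; -3.7391 -3.6522]
AᵀP(A−BK) = [13.8116 15.9710; 15.9710 19.0725]
P' = Q + AᵀP(A−BK) = [23.8116 17.4710; 17.4710 21.3225]
tr(P') = 45.1341


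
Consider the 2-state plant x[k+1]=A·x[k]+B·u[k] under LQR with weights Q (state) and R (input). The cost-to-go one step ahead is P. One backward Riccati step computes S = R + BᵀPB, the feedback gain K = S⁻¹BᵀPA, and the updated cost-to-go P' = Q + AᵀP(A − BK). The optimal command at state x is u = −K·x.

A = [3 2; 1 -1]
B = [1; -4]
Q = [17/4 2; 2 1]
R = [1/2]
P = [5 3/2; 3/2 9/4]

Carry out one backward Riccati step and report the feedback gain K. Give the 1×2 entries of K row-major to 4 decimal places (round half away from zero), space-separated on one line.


BᵀP = [-1.0000 -7.5000]
S = R + BᵀPB = [1/2] + [29.0000] = [29.5000]
BᵀPA = [-10.5000 5.5000]
K = S⁻¹·BᵀPA = [-0.3559 0.1864]
A−BK = [3.3559 1.8136; -0.4237 -0.2542]
AᵀP(A−BK) = [52.5127 28.2076; 28.2076 15.2246]
P' = Q + AᵀP(A−BK) = [56.7627 30.2076; 30.2076 16.2246]
tr(P') = 72.9873

-0.3559 0.1864


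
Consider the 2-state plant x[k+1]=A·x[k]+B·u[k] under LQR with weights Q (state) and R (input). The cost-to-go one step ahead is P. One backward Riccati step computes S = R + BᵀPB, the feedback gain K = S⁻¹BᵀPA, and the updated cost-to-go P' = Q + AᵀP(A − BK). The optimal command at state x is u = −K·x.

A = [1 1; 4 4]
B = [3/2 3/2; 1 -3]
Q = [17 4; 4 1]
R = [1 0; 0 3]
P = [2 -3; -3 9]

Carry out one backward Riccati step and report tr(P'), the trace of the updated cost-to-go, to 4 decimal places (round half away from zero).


BᵀP = [0.0000 4.5000; 12.0000 -31.5000]
S = R + BᵀPB = [1 0; 0 3] + [4.5000 -13.5000; -13.5000 112.5000] = [5.5000 -13.5000; -13.5000 115.5000]
BᵀPA = [18.0000 18.0000; -114.0000 -114.0000]
K = S⁻¹·BᵀPA = [1.1921 1.1921; -0.8477 -0.8477]
A−BK = [0.4834 0.4834; 0.2649 0.2649]
AᵀP(A−BK) = [3.9073 3.9073; 3.9073 3.9073]
P' = Q + AᵀP(A−BK) = [20.9073 7.9073; 7.9073 4.9073]
tr(P') = 25.8146

25.8146


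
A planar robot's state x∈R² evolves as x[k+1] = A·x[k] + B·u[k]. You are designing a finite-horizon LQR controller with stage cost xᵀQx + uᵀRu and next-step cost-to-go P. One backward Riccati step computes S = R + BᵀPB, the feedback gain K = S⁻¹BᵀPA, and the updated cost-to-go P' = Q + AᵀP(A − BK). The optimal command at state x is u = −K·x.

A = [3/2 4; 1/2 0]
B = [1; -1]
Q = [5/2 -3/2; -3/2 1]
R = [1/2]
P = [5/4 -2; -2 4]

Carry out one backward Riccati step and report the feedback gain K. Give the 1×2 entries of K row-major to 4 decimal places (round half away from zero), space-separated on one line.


0.1923 1.3333

BᵀP = [3.2500 -6.0000]
S = R + BᵀPB = [1/2] + [9.2500] = [9.7500]
BᵀPA = [1.8750 13.0000]
K = S⁻¹·BᵀPA = [0.1923 1.3333]
A−BK = [1.3077 2.6667; 0.6923 1.3333]
AᵀP(A−BK) = [0.4519 1.0000; 1.0000 2.6667]
P' = Q + AᵀP(A−BK) = [2.9519 -0.5000; -0.5000 3.6667]
tr(P') = 6.6186


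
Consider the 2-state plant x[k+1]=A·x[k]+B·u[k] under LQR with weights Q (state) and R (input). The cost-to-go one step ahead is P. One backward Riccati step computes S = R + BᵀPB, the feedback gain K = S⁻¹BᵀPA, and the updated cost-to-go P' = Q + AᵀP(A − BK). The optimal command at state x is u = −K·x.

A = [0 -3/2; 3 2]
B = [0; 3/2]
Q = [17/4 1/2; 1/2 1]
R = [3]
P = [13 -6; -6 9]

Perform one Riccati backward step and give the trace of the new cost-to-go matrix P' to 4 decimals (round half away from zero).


46.4032

BᵀP = [-9.0000 13.5000]
S = R + BᵀPB = [3] + [20.2500] = [23.2500]
BᵀPA = [40.5000 40.5000]
K = S⁻¹·BᵀPA = [1.7419 1.7419]
A−BK = [0.0000 -1.5000; 0.3871 -0.6129]
AᵀP(A−BK) = [10.4516 10.4516; 10.4516 30.7016]
P' = Q + AᵀP(A−BK) = [14.7016 10.9516; 10.9516 31.7016]
tr(P') = 46.4032


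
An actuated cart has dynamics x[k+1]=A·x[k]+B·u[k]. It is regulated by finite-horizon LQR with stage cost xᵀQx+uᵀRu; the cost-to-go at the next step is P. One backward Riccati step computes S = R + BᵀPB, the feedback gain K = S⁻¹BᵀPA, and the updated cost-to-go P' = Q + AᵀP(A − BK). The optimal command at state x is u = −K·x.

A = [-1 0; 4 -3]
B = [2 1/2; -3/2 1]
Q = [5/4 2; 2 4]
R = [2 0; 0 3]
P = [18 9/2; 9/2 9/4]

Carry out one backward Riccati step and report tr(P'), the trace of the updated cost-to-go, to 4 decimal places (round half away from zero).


BᵀP = [29.2500 5.6250; 13.5000 4.5000]
S = R + BᵀPB = [2 0; 0 3] + [50.0625 20.2500; 20.2500 11.2500] = [52.0625 20.2500; 20.2500 14.2500]
BᵀPA = [-6.7500 -16.8750; 4.5000 -13.5000]
K = S⁻¹·BᵀPA = [-0.5645 0.0992; 1.1180 -1.0883]
A−BK = [-0.4300 0.3458; 2.0353 -1.7630]
AᵀP(A−BK) = [9.1589 -7.9333; -7.9333 7.2315]
P' = Q + AᵀP(A−BK) = [10.4089 -5.9333; -5.9333 11.2315]
tr(P') = 21.6405

21.6405


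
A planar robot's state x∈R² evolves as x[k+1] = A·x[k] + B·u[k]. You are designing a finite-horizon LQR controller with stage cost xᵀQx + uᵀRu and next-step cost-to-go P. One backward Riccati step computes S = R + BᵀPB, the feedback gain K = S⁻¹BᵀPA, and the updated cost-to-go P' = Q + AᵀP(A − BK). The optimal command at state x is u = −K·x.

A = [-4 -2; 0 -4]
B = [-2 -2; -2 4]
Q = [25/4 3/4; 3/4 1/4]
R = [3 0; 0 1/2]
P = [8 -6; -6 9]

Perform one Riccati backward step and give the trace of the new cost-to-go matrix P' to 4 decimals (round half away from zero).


BᵀP = [-4.0000 -6.0000; -40.0000 48.0000]
S = R + BᵀPB = [3 0; 0 1/2] + [20.0000 -16.0000; -16.0000 272.0000] = [23.0000 -16.0000; -16.0000 272.5000]
BᵀPA = [16.0000 32.0000; 160.0000 -112.0000]
K = S⁻¹·BᵀPA = [1.1511 1.1525; 0.6547 -0.3433]
A−BK = [-0.3883 -0.3818; -0.3167 -0.3217]
AᵀP(A−BK) = [4.8228 4.4954; 4.4954 4.6671]
P' = Q + AᵀP(A−BK) = [11.0728 5.2454; 5.2454 4.9171]
tr(P') = 15.9898

15.9898


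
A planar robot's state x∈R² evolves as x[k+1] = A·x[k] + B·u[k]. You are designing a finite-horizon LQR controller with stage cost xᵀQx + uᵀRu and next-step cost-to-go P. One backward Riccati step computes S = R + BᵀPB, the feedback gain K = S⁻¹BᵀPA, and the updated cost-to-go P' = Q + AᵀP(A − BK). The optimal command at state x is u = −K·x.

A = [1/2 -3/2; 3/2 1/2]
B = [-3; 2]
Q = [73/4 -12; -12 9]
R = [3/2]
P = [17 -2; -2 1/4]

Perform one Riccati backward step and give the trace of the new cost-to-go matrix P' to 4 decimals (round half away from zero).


27.6556

BᵀP = [-55.0000 6.5000]
S = R + BᵀPB = [3/2] + [178.0000] = [179.5000]
BᵀPA = [-17.7500 85.7500]
K = S⁻¹·BᵀPA = [-0.0989 0.4777]
A−BK = [0.2033 -0.0669; 1.6978 -0.4554]
AᵀP(A−BK) = [0.0573 -0.0830; -0.0830 0.3484]
P' = Q + AᵀP(A−BK) = [18.3073 -12.0830; -12.0830 9.3484]
tr(P') = 27.6556


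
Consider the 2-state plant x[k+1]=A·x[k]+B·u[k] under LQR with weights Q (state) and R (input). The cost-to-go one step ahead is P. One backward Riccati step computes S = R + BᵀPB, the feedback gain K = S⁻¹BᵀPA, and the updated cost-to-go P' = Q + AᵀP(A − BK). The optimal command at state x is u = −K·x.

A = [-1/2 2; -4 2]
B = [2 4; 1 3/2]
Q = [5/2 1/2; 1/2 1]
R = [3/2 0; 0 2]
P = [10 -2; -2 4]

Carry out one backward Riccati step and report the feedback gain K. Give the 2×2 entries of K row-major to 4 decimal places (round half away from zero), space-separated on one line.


-1.7260 0.7671 0.7740 0.1005

BᵀP = [18.0000 0.0000; 37.0000 -2.0000]
S = R + BᵀPB = [3/2 0; 0 2] + [36.0000 72.0000; 72.0000 145.0000] = [37.5000 72.0000; 72.0000 147.0000]
BᵀPA = [-9.0000 36.0000; -10.5000 70.0000]
K = S⁻¹·BᵀPA = [-1.7260 0.7671; 0.7740 0.1005]
A−BK = [-0.1438 0.0639; -3.4349 1.0822]
AᵀP(A−BK) = [51.0925 -16.0411; -16.0411 5.3516]
P' = Q + AᵀP(A−BK) = [53.5925 -15.5411; -15.5411 6.3516]
tr(P') = 59.9441


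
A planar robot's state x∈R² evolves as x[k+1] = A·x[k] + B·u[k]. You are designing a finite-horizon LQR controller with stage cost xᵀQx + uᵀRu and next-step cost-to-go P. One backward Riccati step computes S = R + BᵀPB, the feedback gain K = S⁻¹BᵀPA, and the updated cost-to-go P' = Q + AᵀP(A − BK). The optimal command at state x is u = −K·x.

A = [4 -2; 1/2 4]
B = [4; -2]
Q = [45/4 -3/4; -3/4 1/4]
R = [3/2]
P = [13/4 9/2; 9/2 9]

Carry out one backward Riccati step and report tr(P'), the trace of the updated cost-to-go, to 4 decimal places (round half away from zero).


BᵀP = [4.0000 0.0000]
S = R + BᵀPB = [3/2] + [16.0000] = [17.5000]
BᵀPA = [16.0000 -8.0000]
K = S⁻¹·BᵀPA = [0.9143 -0.4571]
A−BK = [0.3429 -0.1714; 2.3286 3.0857]
AᵀP(A−BK) = [57.6214 66.8143; 66.8143 81.3429]
P' = Q + AᵀP(A−BK) = [68.8714 66.0643; 66.0643 81.5929]
tr(P') = 150.4643

150.4643


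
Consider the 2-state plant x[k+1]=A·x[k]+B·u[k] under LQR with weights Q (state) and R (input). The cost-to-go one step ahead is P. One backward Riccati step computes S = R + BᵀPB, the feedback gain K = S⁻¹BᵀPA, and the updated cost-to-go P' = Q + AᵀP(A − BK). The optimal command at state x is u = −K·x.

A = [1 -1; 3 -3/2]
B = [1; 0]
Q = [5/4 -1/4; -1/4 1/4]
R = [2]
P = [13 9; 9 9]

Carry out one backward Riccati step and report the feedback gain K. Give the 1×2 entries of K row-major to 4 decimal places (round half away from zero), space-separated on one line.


2.6667 -1.7667

BᵀP = [13.0000 9.0000]
S = R + BᵀPB = [2] + [13.0000] = [15.0000]
BᵀPA = [40.0000 -26.5000]
K = S⁻¹·BᵀPA = [2.6667 -1.7667]
A−BK = [-1.6667 0.7667; 3.0000 -1.5000]
AᵀP(A−BK) = [41.3333 -23.3333; -23.3333 13.4333]
P' = Q + AᵀP(A−BK) = [42.5833 -23.5833; -23.5833 13.6833]
tr(P') = 56.2667


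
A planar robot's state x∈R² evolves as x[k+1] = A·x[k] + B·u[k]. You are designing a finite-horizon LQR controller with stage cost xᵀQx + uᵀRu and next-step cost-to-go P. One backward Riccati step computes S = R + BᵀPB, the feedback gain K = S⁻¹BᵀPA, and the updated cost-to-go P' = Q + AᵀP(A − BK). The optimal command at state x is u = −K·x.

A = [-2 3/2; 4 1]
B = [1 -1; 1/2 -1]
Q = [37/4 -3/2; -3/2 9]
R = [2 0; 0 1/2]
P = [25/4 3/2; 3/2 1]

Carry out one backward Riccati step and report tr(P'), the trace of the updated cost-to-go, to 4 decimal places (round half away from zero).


BᵀP = [7.0000 2.0000; -7.7500 -2.5000]
S = R + BᵀPB = [2 0; 0 1/2] + [8.0000 -9.0000; -9.0000 10.2500] = [10.0000 -9.0000; -9.0000 10.7500]
BᵀPA = [-6.0000 12.5000; 5.5000 -14.1250]
K = S⁻¹·BᵀPA = [-0.5660 0.2736; 0.0377 -1.0849]
A−BK = [-1.3962 0.1415; 4.3208 -0.2217]
AᵀP(A−BK) = [13.3962 -1.1415; -1.1415 0.8184]
P' = Q + AᵀP(A−BK) = [22.6462 -2.6415; -2.6415 9.8184]
tr(P') = 32.4646

32.4646


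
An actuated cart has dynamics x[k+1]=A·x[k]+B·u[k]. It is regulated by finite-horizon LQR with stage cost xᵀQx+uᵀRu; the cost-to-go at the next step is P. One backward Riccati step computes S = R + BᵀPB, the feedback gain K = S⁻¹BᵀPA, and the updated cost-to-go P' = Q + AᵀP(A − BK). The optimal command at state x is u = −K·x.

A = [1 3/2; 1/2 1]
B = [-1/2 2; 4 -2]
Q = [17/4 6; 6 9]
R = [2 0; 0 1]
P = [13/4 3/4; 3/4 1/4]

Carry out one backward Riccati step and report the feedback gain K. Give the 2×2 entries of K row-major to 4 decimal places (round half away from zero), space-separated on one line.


BᵀP = [1.3750 0.6250; 5.0000 1.0000]
S = R + BᵀPB = [2 0; 0 1] + [1.8125 1.5000; 1.5000 8.0000] = [3.8125 1.5000; 1.5000 9.0000]
BᵀPA = [1.6875 2.6875; 5.5000 8.5000]
K = S⁻¹·BᵀPA = [0.2164 0.3567; 0.5750 0.8850]
A−BK = [-0.0419 -0.0916; 0.7846 1.3431]
AᵀP(A−BK) = [0.5346 0.8431; 0.8431 1.3314]
P' = Q + AᵀP(A−BK) = [4.7846 6.8431; 6.8431 10.3314]
tr(P') = 15.1160

0.2164 0.3567 0.5750 0.8850


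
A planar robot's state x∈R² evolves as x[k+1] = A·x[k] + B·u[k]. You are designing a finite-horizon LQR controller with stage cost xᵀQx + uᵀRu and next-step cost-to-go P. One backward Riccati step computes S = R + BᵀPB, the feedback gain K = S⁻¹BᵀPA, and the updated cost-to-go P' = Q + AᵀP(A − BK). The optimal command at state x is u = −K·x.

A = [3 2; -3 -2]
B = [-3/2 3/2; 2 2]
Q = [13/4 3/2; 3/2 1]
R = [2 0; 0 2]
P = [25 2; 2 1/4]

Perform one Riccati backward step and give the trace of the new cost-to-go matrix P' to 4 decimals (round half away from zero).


BᵀP = [-33.5000 -2.5000; 41.5000 3.5000]
S = R + BᵀPB = [2 0; 0 2] + [45.2500 -55.2500; -55.2500 69.2500] = [47.2500 -55.2500; -55.2500 71.2500]
BᵀPA = [-93.0000 -62.0000; 114.0000 76.0000]
K = S⁻¹·BᵀPA = [-1.0438 -0.6959; 0.7906 0.5271]
A−BK = [0.2484 0.1656; -2.4936 -1.6624]
AᵀP(A−BK) = [4.0486 2.6990; 2.6990 1.7994]
P' = Q + AᵀP(A−BK) = [7.2986 4.1990; 4.1990 2.7994]
tr(P') = 10.0979

10.0979


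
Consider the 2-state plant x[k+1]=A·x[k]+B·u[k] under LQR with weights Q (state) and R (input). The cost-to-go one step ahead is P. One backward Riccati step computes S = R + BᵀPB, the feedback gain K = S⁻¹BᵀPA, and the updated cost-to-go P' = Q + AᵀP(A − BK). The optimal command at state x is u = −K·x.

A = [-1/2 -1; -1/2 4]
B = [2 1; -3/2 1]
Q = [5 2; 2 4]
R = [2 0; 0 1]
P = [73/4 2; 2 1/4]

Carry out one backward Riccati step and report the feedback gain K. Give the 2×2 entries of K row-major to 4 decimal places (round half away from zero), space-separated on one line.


-0.1608 -0.2498 -0.2247 -0.0840

BᵀP = [33.5000 3.6250; 20.2500 2.2500]
S = R + BᵀPB = [2 0; 0 1] + [61.5625 37.1250; 37.1250 22.5000] = [63.5625 37.1250; 37.1250 23.5000]
BᵀPA = [-18.5625 -19.0000; -11.2500 -11.2500]
K = S⁻¹·BᵀPA = [-0.1608 -0.2498; -0.2247 -0.0840]
A−BK = [0.0463 -0.4163; -0.5164 3.7093]
AᵀP(A−BK) = [0.1124 0.0420; 0.0420 0.5577]
P' = Q + AᵀP(A−BK) = [5.1124 2.0420; 2.0420 4.5577]
tr(P') = 9.6701


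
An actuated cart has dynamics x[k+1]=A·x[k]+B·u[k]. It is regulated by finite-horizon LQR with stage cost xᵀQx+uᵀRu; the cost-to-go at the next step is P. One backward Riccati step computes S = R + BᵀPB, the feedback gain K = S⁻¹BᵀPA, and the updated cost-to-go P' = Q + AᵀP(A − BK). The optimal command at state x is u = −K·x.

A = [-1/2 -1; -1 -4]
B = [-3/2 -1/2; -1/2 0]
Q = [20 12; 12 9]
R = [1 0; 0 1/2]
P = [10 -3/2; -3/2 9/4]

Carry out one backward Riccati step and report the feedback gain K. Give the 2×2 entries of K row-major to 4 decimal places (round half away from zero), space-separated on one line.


BᵀP = [-14.2500 1.1250; -5.0000 0.7500]
S = R + BᵀPB = [1 0; 0 1/2] + [20.8125 7.1250; 7.1250 2.5000] = [21.8125 7.1250; 7.1250 3.0000]
BᵀPA = [6.0000 9.7500; 1.7500 2.0000]
K = S⁻¹·BᵀPA = [0.3770 1.0224; -0.3120 -1.7614]
A−BK = [-0.0905 -0.3472; -0.8115 -3.4888]
AᵀP(A−BK) = [1.5341 6.4483; 6.4483 27.5548]
P' = Q + AᵀP(A−BK) = [21.5341 18.4483; 18.4483 36.5548]
tr(P') = 58.0889

0.3770 1.0224 -0.3120 -1.7614


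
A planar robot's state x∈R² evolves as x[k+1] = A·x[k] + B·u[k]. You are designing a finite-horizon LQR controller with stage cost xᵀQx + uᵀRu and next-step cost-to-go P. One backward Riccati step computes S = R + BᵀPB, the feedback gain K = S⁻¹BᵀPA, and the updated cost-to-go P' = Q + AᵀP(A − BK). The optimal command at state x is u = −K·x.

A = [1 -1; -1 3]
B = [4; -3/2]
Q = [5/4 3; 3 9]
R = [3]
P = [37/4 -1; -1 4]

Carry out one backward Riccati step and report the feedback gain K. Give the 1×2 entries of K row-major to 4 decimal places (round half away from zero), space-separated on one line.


0.2820 -0.3983

BᵀP = [38.5000 -10.0000]
S = R + BᵀPB = [3] + [169.0000] = [172.0000]
BᵀPA = [48.5000 -68.5000]
K = S⁻¹·BᵀPA = [0.2820 -0.3983]
A−BK = [-0.1279 0.5930; -0.5770 2.4026]
AᵀP(A−BK) = [1.5741 -5.9346; -5.9346 23.9695]
P' = Q + AᵀP(A−BK) = [2.8241 -2.9346; -2.9346 32.9695]
tr(P') = 35.7936


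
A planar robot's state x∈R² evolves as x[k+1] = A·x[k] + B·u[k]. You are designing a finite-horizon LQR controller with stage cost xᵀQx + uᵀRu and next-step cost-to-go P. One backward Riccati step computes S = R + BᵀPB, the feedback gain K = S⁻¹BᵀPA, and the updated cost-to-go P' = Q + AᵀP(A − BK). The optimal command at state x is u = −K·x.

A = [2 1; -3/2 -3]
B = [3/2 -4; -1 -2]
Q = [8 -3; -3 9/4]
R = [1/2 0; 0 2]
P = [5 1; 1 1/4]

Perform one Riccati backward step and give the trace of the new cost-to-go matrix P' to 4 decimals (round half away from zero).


BᵀP = [6.5000 1.2500; -22.0000 -4.5000]
S = R + BᵀPB = [1/2 0; 0 2] + [8.5000 -28.5000; -28.5000 97.0000] = [9.0000 -28.5000; -28.5000 99.0000]
BᵀPA = [11.1250 2.7500; -37.2500 -8.5000]
K = S⁻¹·BᵀPA = [0.5048 0.3810; -0.2310 0.0238]
A−BK = [0.3190 0.5238; -1.4571 -2.5714]
AᵀP(A−BK) = [0.3440 0.2738; 0.2738 0.4048]
P' = Q + AᵀP(A−BK) = [8.3440 -2.7262; -2.7262 2.6548]
tr(P') = 10.9988

10.9988


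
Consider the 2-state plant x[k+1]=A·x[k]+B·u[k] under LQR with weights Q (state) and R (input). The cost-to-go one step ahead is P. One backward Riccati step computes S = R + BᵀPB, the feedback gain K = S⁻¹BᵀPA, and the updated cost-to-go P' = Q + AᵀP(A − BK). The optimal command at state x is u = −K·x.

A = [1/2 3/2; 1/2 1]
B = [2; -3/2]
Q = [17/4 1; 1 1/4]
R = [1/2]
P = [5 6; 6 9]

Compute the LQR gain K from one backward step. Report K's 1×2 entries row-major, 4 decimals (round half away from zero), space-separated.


BᵀP = [1.0000 -1.5000]
S = R + BᵀPB = [1/2] + [4.2500] = [4.7500]
BᵀPA = [-0.2500 0.0000]
K = S⁻¹·BᵀPA = [-0.0526 0.0000]
A−BK = [0.6053 1.5000; 0.4211 1.0000]
AᵀP(A−BK) = [6.4868 15.7500; 15.7500 38.2500]
P' = Q + AᵀP(A−BK) = [10.7368 16.7500; 16.7500 38.5000]
tr(P') = 49.2368

-0.0526 0.0000


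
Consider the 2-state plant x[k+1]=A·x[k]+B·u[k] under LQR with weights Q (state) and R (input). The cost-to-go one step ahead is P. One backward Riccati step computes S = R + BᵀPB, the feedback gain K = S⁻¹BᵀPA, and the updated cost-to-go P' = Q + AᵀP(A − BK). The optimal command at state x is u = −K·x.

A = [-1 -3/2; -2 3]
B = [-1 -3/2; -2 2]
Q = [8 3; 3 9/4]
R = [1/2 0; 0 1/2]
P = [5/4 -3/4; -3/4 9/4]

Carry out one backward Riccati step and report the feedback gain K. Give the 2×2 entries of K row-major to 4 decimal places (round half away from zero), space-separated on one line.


0.8769 -0.3323 -0.0577 1.1492

BᵀP = [0.2500 -3.7500; -3.3750 5.6250]
S = R + BᵀPB = [1/2 0; 0 1/2] + [7.2500 -7.8750; -7.8750 16.3125] = [7.7500 -7.8750; -7.8750 16.8125]
BᵀPA = [7.2500 -11.6250; -7.8750 21.9375]
K = S⁻¹·BᵀPA = [0.8769 -0.3323; -0.0577 1.1492]
A−BK = [-0.2096 -0.1085; -0.1309 0.0371]
AᵀP(A−BK) = [0.4384 -0.1661; -0.1661 0.7394]
P' = Q + AᵀP(A−BK) = [8.4384 2.8339; 2.8339 2.9894]
tr(P') = 11.4278


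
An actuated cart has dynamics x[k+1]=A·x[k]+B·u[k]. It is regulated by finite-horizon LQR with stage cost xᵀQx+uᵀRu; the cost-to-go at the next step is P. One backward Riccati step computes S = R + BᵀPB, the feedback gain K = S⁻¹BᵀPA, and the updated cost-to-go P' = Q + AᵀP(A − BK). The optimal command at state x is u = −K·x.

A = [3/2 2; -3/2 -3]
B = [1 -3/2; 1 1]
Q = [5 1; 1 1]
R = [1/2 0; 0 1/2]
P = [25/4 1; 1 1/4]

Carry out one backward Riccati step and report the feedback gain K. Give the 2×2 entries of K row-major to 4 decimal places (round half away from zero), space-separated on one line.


BᵀP = [7.2500 1.2500; -8.3750 -1.2500]
S = R + BᵀPB = [1/2 0; 0 1/2] + [8.5000 -9.6250; -9.6250 11.3125] = [9.0000 -9.6250; -9.6250 11.8125]
BᵀPA = [9.0000 10.7500; -10.6875 -13.0000]
K = S⁻¹·BᵀPA = [0.2520 0.1360; -0.6994 -0.9897]
A−BK = [0.1989 0.3794; -1.0526 -2.1463]
AᵀP(A−BK) = [0.3819 0.5734; 0.5734 0.9217]
P' = Q + AᵀP(A−BK) = [5.3819 1.5734; 1.5734 1.9217]
tr(P') = 7.3036

0.2520 0.1360 -0.6994 -0.9897


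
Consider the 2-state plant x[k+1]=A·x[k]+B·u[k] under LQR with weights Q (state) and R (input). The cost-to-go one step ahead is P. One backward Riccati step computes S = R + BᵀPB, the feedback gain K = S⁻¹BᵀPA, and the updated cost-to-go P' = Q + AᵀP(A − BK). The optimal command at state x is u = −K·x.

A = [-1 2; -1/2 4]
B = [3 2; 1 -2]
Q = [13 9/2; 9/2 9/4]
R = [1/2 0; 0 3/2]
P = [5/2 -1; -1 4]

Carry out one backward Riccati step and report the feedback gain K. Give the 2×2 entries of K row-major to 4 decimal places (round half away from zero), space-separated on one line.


BᵀP = [6.5000 1.0000; 7.0000 -10.0000]
S = R + BᵀPB = [1/2 0; 0 3/2] + [20.5000 11.0000; 11.0000 34.0000] = [21.0000 11.0000; 11.0000 35.5000]
BᵀPA = [-7.0000 17.0000; -2.0000 -26.0000]
K = S⁻¹·BᵀPA = [-0.3627 1.4243; 0.0560 -1.1737]
A−BK = [-0.0240 0.0745; -0.0252 0.2282]
AᵀP(A−BK) = [0.0733 -0.3771; -0.3771 3.2690]
P' = Q + AᵀP(A−BK) = [13.0733 4.1229; 4.1229 5.5190]
tr(P') = 18.5923

-0.3627 1.4243 0.0560 -1.1737


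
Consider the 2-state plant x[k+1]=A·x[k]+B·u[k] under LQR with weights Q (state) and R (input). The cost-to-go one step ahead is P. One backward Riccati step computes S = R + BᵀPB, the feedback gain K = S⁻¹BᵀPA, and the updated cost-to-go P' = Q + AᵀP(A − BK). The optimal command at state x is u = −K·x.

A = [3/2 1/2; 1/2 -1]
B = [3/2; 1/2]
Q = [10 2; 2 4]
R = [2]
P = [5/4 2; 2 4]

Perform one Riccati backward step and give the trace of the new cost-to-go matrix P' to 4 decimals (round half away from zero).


16.4184

BᵀP = [2.8750 5.0000]
S = R + BᵀPB = [2] + [6.8125] = [8.8125]
BᵀPA = [6.8125 -3.5625]
K = S⁻¹·BᵀPA = [0.7730 -0.4043]
A−BK = [0.3404 1.1064; 0.1135 -0.7979]
AᵀP(A−BK) = [1.5461 -0.8085; -0.8085 0.8723]
P' = Q + AᵀP(A−BK) = [11.5461 1.1915; 1.1915 4.8723]
tr(P') = 16.4184


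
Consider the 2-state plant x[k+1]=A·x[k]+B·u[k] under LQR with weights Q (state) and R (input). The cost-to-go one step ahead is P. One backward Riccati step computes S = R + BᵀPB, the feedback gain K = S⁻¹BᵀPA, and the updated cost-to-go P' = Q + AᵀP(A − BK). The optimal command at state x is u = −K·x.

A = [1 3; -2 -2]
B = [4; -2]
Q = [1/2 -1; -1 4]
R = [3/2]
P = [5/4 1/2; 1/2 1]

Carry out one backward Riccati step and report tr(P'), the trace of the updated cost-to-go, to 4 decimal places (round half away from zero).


7.8571

BᵀP = [4.0000 0.0000]
S = R + BᵀPB = [3/2] + [16.0000] = [17.5000]
BᵀPA = [4.0000 12.0000]
K = S⁻¹·BᵀPA = [0.2286 0.6857]
A−BK = [0.0857 0.2571; -1.5429 -0.6286]
AᵀP(A−BK) = [2.3357 1.0071; 1.0071 1.0214]
P' = Q + AᵀP(A−BK) = [2.8357 0.0071; 0.0071 5.0214]
tr(P') = 7.8571


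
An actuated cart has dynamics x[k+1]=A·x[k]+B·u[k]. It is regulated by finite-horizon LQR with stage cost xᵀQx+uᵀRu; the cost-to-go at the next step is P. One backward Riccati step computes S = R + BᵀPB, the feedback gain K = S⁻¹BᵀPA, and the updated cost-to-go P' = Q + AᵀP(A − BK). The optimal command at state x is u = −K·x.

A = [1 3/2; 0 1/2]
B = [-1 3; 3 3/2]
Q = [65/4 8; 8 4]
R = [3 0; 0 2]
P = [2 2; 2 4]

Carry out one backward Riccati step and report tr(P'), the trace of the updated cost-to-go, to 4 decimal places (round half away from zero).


20.8316

BᵀP = [4.0000 10.0000; 9.0000 12.0000]
S = R + BᵀPB = [3 0; 0 2] + [26.0000 27.0000; 27.0000 45.0000] = [29.0000 27.0000; 27.0000 47.0000]
BᵀPA = [4.0000 11.0000; 9.0000 19.5000]
K = S⁻¹·BᵀPA = [-0.0868 -0.0150; 0.2413 0.4235]
A−BK = [0.1893 0.2145; -0.1017 -0.0903]
AᵀP(A−BK) = [0.1751 0.2484; 0.2484 0.4065]
P' = Q + AᵀP(A−BK) = [16.4251 8.2484; 8.2484 4.4065]
tr(P') = 20.8316


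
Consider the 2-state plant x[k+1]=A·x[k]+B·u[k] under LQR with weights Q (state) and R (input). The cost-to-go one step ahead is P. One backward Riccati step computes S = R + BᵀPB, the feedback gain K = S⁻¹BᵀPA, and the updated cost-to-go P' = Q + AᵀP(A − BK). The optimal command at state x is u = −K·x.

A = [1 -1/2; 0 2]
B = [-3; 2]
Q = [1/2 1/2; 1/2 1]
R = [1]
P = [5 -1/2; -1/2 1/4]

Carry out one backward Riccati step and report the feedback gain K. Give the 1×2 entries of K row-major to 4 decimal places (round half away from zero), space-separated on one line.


-0.3019 0.2264

BᵀP = [-16.0000 2.0000]
S = R + BᵀPB = [1] + [52.0000] = [53.0000]
BᵀPA = [-16.0000 12.0000]
K = S⁻¹·BᵀPA = [-0.3019 0.2264]
A−BK = [0.0943 0.1792; 0.6038 1.5472]
AᵀP(A−BK) = [0.1698 0.1226; 0.1226 0.5330]
P' = Q + AᵀP(A−BK) = [0.6698 0.6226; 0.6226 1.5330]
tr(P') = 2.2028


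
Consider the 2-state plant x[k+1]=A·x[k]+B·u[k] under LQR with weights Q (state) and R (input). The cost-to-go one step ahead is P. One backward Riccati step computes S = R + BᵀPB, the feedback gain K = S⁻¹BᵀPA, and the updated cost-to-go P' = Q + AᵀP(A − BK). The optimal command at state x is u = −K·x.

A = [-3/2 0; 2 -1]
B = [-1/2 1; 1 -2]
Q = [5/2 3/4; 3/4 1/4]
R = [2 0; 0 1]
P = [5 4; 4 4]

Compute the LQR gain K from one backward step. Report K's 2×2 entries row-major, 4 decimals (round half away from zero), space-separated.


BᵀP = [1.5000 2.0000; -3.0000 -4.0000]
S = R + BᵀPB = [2 0; 0 1] + [1.2500 -2.5000; -2.5000 5.0000] = [3.2500 -2.5000; -2.5000 6.0000]
BᵀPA = [1.7500 -2.0000; -3.5000 4.0000]
K = S⁻¹·BᵀPA = [0.1321 -0.1509; -0.5283 0.6038]
A−BK = [-0.9057 -0.6792; 0.8113 0.3585]
AᵀP(A−BK) = [1.1698 0.3774; 0.3774 1.2830]
P' = Q + AᵀP(A−BK) = [3.6698 1.1274; 1.1274 1.5330]
tr(P') = 5.2028

0.1321 -0.1509 -0.5283 0.6038


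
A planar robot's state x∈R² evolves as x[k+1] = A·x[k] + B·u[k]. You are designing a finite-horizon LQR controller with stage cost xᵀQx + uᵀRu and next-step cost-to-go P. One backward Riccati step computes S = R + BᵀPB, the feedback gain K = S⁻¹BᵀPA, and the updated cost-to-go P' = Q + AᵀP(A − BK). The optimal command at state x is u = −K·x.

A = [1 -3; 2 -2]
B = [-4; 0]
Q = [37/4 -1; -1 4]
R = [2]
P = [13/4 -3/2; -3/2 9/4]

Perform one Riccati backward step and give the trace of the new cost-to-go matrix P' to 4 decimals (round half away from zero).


BᵀP = [-13.0000 6.0000]
S = R + BᵀPB = [2] + [52.0000] = [54.0000]
BᵀPA = [-1.0000 27.0000]
K = S⁻¹·BᵀPA = [-0.0185 0.5000]
A−BK = [0.9259 -1.0000; 2.0000 -2.0000]
AᵀP(A−BK) = [6.2315 -6.2500; -6.2500 6.7500]
P' = Q + AᵀP(A−BK) = [15.4815 -7.2500; -7.2500 10.7500]
tr(P') = 26.2315

26.2315


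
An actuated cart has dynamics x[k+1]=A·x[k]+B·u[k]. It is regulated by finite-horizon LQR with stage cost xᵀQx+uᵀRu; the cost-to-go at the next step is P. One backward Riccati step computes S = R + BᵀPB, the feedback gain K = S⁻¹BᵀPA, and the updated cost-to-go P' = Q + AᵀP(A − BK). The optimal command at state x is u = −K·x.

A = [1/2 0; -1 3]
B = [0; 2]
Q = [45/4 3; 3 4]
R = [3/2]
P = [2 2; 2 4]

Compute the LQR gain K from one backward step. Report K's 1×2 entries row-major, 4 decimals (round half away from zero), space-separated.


-0.3429 1.3714

BᵀP = [4.0000 8.0000]
S = R + BᵀPB = [3/2] + [16.0000] = [17.5000]
BᵀPA = [-6.0000 24.0000]
K = S⁻¹·BᵀPA = [-0.3429 1.3714]
A−BK = [0.5000 0.0000; -0.3143 0.2571]
AᵀP(A−BK) = [0.4429 -0.7714; -0.7714 3.0857]
P' = Q + AᵀP(A−BK) = [11.6929 2.2286; 2.2286 7.0857]
tr(P') = 18.7786


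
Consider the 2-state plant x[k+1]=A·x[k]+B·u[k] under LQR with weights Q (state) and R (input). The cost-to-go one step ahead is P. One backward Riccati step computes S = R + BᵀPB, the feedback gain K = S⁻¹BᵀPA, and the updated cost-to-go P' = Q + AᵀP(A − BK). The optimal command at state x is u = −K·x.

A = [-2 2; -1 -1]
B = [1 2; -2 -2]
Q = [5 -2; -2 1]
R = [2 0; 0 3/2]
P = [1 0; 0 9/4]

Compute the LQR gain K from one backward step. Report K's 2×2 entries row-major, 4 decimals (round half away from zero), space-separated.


BᵀP = [1.0000 -4.5000; 2.0000 -4.5000]
S = R + BᵀPB = [2 0; 0 3/2] + [10.0000 11.0000; 11.0000 13.0000] = [12.0000 11.0000; 11.0000 14.5000]
BᵀPA = [2.5000 6.5000; 0.5000 8.5000]
K = S⁻¹·BᵀPA = [0.5802 0.0142; -0.4057 0.5755]
A−BK = [-1.7689 0.8349; -0.6509 0.1792]
AᵀP(A−BK) = [5.0024 -2.0731; -2.0731 1.2665]
P' = Q + AᵀP(A−BK) = [10.0024 -4.0731; -4.0731 2.2665]
tr(P') = 12.2689

0.5802 0.0142 -0.4057 0.5755


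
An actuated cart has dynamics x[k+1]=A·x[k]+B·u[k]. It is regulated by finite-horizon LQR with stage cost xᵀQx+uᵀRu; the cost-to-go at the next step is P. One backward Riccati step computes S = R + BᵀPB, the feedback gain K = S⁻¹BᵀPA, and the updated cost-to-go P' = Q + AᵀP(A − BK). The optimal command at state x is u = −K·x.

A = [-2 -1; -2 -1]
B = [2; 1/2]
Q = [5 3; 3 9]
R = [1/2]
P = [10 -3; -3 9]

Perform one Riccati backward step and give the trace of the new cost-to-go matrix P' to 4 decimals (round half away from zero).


BᵀP = [18.5000 -1.5000]
S = R + BᵀPB = [1/2] + [36.2500] = [36.7500]
BᵀPA = [-34.0000 -17.0000]
K = S⁻¹·BᵀPA = [-0.9252 -0.4626]
A−BK = [-0.1497 -0.0748; -1.5374 -0.7687]
AᵀP(A−BK) = [20.5442 10.2721; 10.2721 5.1361]
P' = Q + AᵀP(A−BK) = [25.5442 13.2721; 13.2721 14.1361]
tr(P') = 39.6803

39.6803


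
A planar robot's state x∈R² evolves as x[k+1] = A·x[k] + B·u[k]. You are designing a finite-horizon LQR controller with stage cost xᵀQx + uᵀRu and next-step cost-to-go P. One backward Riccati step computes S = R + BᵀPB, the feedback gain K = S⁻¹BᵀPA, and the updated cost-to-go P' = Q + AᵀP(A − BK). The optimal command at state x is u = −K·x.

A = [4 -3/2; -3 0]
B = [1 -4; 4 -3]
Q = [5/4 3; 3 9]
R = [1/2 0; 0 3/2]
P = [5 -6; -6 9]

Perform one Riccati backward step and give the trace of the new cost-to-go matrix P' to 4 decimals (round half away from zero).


15.1733

BᵀP = [-19.0000 30.0000; -2.0000 -3.0000]
S = R + BᵀPB = [1/2 0; 0 3/2] + [101.0000 -14.0000; -14.0000 17.0000] = [101.5000 -14.0000; -14.0000 18.5000]
BᵀPA = [-166.0000 28.5000; 1.0000 3.0000]
K = S⁻¹·BᵀPA = [-1.8177 0.3385; -1.3215 0.4183]
A−BK = [0.5316 -0.1652; 0.3064 -0.0990]
AᵀP(A−BK) = [4.5751 -1.2295; -1.2295 0.3482]
P' = Q + AᵀP(A−BK) = [5.8251 1.7705; 1.7705 9.3482]
tr(P') = 15.1733


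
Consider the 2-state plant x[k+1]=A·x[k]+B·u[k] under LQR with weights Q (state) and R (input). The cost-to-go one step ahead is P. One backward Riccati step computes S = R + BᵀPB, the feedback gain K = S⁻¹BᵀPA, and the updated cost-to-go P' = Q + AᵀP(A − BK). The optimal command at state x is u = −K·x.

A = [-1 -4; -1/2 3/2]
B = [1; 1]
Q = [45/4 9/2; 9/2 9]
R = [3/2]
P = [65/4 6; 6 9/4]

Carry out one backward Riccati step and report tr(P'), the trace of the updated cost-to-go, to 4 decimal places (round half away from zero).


30.9053

BᵀP = [22.2500 8.2500]
S = R + BᵀPB = [3/2] + [30.5000] = [32.0000]
BᵀPA = [-26.3750 -76.6250]
K = S⁻¹·BᵀPA = [-0.8242 -2.3945]
A−BK = [-0.1758 -1.6055; 0.3242 3.8945]
AᵀP(A−BK) = [1.0737 3.1567; 3.1567 9.5815]
P' = Q + AᵀP(A−BK) = [12.3237 7.6567; 7.6567 18.5815]
tr(P') = 30.9053


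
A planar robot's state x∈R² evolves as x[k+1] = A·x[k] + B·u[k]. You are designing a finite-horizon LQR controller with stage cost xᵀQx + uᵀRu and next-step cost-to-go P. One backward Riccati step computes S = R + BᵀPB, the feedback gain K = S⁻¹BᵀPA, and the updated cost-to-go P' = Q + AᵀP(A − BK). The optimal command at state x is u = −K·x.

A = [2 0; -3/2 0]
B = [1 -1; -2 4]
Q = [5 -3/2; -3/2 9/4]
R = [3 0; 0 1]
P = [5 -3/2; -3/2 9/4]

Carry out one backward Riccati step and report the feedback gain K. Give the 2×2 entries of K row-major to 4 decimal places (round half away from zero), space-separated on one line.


BᵀP = [8.0000 -6.0000; -11.0000 10.5000]
S = R + BᵀPB = [3 0; 0 1] + [20.0000 -32.0000; -32.0000 53.0000] = [23.0000 -32.0000; -32.0000 54.0000]
BᵀPA = [25.0000 0.0000; -37.7500 0.0000]
K = S⁻¹·BᵀPA = [0.6514 0.0000; -0.3131 0.0000]
A−BK = [1.0356 0.0000; 1.0550 0.0000]
AᵀP(A−BK) = [5.9596 0.0000; 0.0000 0.0000]
P' = Q + AᵀP(A−BK) = [10.9596 -1.5000; -1.5000 2.2500]
tr(P') = 13.2096

0.6514 0.0000 -0.3131 0.0000
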